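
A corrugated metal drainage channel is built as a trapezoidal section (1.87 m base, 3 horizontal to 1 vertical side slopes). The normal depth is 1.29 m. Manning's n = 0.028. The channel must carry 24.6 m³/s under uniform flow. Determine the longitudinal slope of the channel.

S = 0.013

With bottom width b = 1.87 m and side slope z = 3: A = (b + zy)y = (1.87 + 3×1.29)×1.29 = 7.405 m²; P = b + 2y√(1+z²) = 1.87 + 2×1.29×3.162 = 10.03 m.
Hydraulic radius R = A/P = 7.405/10.03 = 0.7383 m.
From Manning's equation, S = [nQ / (1 A R^(2/3))]² = [0.028 × 24.6 / (1 × 7.405 × 0.7383^(2/3))]² = 0.013.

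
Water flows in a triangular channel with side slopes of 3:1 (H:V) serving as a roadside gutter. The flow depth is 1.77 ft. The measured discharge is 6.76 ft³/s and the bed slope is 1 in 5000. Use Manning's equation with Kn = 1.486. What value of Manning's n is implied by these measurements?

For a triangular section with side slope z = 3: A = zy² = 3×1.77² = 9.399 ft²; P = 2y√(1+z²) = 2×1.77×3.162 = 11.19 ft.
Hydraulic radius R = A/P = 9.399/11.19 = 0.8396 ft.
Rearranging Manning's equation: n = (1.486/Q) A R^(2/3) S^(1/2) = (1.486/6.76) × 9.399 × 0.8396^(2/3) × √0.0002 = 0.026.

n = 0.026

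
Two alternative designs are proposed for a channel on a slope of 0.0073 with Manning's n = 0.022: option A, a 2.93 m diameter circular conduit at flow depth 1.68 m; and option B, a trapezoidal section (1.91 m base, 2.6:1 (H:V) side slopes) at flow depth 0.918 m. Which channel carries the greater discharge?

Channel A: For a circular section of diameter D = 2.93 m at depth y = 1.68 m, the central angle is θ = 2 arccos(1 − 2y/D) = 3.436 rad. Then A = (D²/8)(θ − sin θ) = 3.999 m² and P = Dθ/2 = 5.034 m. Hydraulic radius R = A/P = 3.999/5.034 = 0.7944 m. Q_A = (1/0.022)·3.999·0.7944^(2/3)·√0.0073 = 13.32 m³/s.
Channel B: With bottom width b = 1.91 m and side slope z = 2.6: A = (b + zy)y = (1.91 + 2.6×0.918)×0.918 = 3.944 m²; P = b + 2y√(1+z²) = 1.91 + 2×0.918×2.786 = 7.025 m. Hydraulic radius R = A/P = 3.944/7.025 = 0.5615 m. Q_B = (1/0.022)·3.944·0.5615^(2/3)·√0.0073 = 10.43 m³/s.
Q_A = 13.32 m³/s vs Q_B = 10.43 m³/s, so channel A carries more.

channel A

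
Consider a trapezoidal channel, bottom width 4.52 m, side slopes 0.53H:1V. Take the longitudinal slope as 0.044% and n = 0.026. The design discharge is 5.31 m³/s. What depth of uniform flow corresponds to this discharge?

y_n = 1.33 m

Manning's equation rearranged: A R^(2/3) = nQ / (1·√S) = 0.026 × 5.31 / (√0.00044) = 6.582.
At y = 1.09 m: A R^(2/3) = 4.769 — low.
At y = 1.33 m: A R^(2/3) = 6.587 — close enough.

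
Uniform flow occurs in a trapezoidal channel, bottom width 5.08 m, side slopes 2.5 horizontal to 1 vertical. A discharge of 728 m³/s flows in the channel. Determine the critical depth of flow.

At critical depth, Q² T / (g A³) = 1, i.e. A³/T = Q²/g = 728²/9.81 = 54020.
At y = 5.06 m: A³/T = 23770 — too small.
At y = 7.68 m: A³/T = 149100 — too large.
At y = 6.11 m: A³/T = 53990 — matches.

y_c = 6.11 m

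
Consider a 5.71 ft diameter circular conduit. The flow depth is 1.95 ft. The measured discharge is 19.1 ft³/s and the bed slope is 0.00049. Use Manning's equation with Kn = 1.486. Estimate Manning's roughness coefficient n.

n = 0.014

For a circular section of diameter D = 5.71 ft at depth y = 1.95 ft, the central angle is θ = 2 arccos(1 − 2y/D) = 2.496 rad. Then A = (D²/8)(θ − sin θ) = 7.724 ft² and P = Dθ/2 = 7.127 ft.
Hydraulic radius R = A/P = 7.724/7.127 = 1.084 ft.
Rearranging Manning's equation: n = (1.486/Q) A R^(2/3) S^(1/2) = (1.486/19.1) × 7.724 × 1.084^(2/3) × √0.00049 = 0.014.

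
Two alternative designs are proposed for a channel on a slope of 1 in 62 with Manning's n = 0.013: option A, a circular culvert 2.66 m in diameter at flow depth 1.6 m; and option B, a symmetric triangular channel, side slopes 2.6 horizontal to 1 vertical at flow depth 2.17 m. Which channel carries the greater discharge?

Channel A: For a circular section of diameter D = 2.66 m at depth y = 1.6 m, the central angle is θ = 2 arccos(1 − 2y/D) = 3.55 rad. Then A = (D²/8)(θ − sin θ) = 3.492 m² and P = Dθ/2 = 4.722 m. Hydraulic radius R = A/P = 3.492/4.722 = 0.7395 m. Q_A = (1/0.013)·3.492·0.7395^(2/3)·√0.01613 = 27.89 m³/s.
Channel B: For a triangular section with side slope z = 2.6: A = zy² = 2.6×2.17² = 12.24 m²; P = 2y√(1+z²) = 2×2.17×2.786 = 12.09 m. Hydraulic radius R = A/P = 12.24/12.09 = 1.013 m. Q_B = (1/0.013)·12.24·1.013^(2/3)·√0.01613 = 120.6 m³/s.
Q_A = 27.89 m³/s vs Q_B = 120.6 m³/s, so channel B carries more.

channel B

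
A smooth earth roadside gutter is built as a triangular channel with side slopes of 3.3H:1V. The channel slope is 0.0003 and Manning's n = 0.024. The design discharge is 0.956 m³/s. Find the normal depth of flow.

Manning's equation rearranged: A R^(2/3) = nQ / (1·√S) = 0.024 × 0.956 / (√0.0003) = 1.325.
Trying y = 0.609 m: A R^(2/3) = 0.538 — too small.
Trying y = 0.971 m: A R^(2/3) = 1.866 — too large.
Trying y = 0.854 m: A R^(2/3) = 1.325 — close enough.

y_n = 0.854 m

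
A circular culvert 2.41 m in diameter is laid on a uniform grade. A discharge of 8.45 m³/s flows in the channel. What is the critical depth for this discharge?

y_c = 1.33 m

At critical depth, Q² T / (g A³) = 1, i.e. A³/T = Q²/g = 8.45²/9.81 = 7.279.
Trying y = 1.11 m: A³/T = 3.597 — short.
Trying y = 1.46 m: A³/T = 10.26 — over.
Trying y = 1.33 m: A³/T = 7.177 — ≈ 7.279.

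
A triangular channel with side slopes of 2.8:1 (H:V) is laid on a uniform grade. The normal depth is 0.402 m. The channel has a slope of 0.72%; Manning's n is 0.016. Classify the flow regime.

supercritical

For a triangular section with side slope z = 2.8: A = zy² = 2.8×0.402² = 0.4525 m²; P = 2y√(1+z²) = 2×0.402×2.973 = 2.39 m.
Hydraulic radius R = A/P = 0.4525/2.39 = 0.1893 m.
V = (1/n) R^(2/3) √S = (1/0.016) × 0.1893^(2/3) × √0.0072 = 1.748 m/s. Hydraulic depth D_h = A/T = 0.4525/2.251 = 0.201 m.
Froude number Fr = V/√(g·D_h) = 1.748/√(9.81×0.201) = 1.25, which is greater than 1, so the flow is supercritical.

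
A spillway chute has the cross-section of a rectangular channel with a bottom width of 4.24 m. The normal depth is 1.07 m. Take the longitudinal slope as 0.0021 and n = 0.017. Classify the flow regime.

Flow area A = b·y = 4.24 × 1.07 = 4.537 m². Wetted perimeter P = b + 2y = 4.24 + 2×1.07 = 6.38 m.
Hydraulic radius R = A/P = 4.537/6.38 = 0.7111 m.
V = (1/n) R^(2/3) √S = (1/0.017) × 0.7111^(2/3) × √0.0021 = 2.148 m/s. Hydraulic depth D_h = A/T = 4.537/4.24 = 1.07 m.
Froude number Fr = V/√(g·D_h) = 2.148/√(9.81×1.07) = 0.663, which is less than 1, so the flow is subcritical.

subcritical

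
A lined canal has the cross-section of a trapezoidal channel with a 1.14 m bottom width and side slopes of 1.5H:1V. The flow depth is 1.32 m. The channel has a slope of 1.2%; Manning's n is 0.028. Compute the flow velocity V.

With bottom width b = 1.14 m and side slope z = 1.5: A = (b + zy)y = (1.14 + 1.5×1.32)×1.32 = 4.118 m²; P = b + 2y√(1+z²) = 1.14 + 2×1.32×1.803 = 5.899 m.
Hydraulic radius R = A/P = 4.118/5.899 = 0.6981 m.
From Manning's equation, V = (1/n) R^(2/3) S^(1/2) = (1/0.028) × 0.6981^(2/3) × 0.012^(1/2) = 3.08 m/s.

V = 3.08 m/s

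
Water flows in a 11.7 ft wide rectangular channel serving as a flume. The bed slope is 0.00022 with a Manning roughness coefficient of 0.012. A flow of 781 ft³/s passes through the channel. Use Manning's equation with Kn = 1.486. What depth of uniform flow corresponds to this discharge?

y_n = 14.1 ft

Manning's equation rearranged: A R^(2/3) = nQ / (1.486·√S) = 0.012 × 781 / (1.486 × √0.00022) = 425.2.
At y = 15.3 ft: A R^(2/3) = 468.3 — high.
At y = 9.65 ft: A R^(2/3) = 267.3 — low.
At y = 14.1 ft: A R^(2/3) = 425 — matches.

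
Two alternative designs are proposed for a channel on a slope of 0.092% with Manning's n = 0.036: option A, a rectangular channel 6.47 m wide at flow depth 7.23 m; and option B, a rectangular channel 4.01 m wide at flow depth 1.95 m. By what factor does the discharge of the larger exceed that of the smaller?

Channel A: Flow area A = b·y = 6.47 × 7.23 = 46.78 m². Wetted perimeter P = b + 2y = 6.47 + 2×7.23 = 20.93 m. Hydraulic radius R = A/P = 46.78/20.93 = 2.235 m. Q_A = (1/0.036)·46.78·2.235^(2/3)·√0.00092 = 67.37 m³/s.
Channel B: Flow area A = b·y = 4.01 × 1.95 = 7.819 m². Wetted perimeter P = b + 2y = 4.01 + 2×1.95 = 7.91 m. Hydraulic radius R = A/P = 7.819/7.91 = 0.9886 m. Q_B = (1/0.036)·7.819·0.9886^(2/3)·√0.00092 = 6.538 m³/s.
The larger discharge is 67.37 m³/s and the smaller is 6.538 m³/s; the ratio is 10.3.

10.3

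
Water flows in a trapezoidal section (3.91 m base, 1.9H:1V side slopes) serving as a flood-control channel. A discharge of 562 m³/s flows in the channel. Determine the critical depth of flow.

At critical depth, Q² T / (g A³) = 1, i.e. A³/T = Q²/g = 562²/9.81 = 32200.
Try y = 7.39 m: A³/T = 72970 — over.
Try y = 6.14 m: A³/T = 32110 — ≈ 32200.

y_c = 6.14 m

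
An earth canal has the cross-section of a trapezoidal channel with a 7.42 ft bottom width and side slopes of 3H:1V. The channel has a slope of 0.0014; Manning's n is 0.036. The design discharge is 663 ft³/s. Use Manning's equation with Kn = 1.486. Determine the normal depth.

y_n = 6.62 ft

Manning's equation rearranged: A R^(2/3) = nQ / (1.486·√S) = 0.036 × 663 / (1.486 × √0.0014) = 429.3.
Trying y = 8.11 ft: A R^(2/3) = 689.9 — high.
Trying y = 5.65 ft: A R^(2/3) = 298.4 — low.
Trying y = 6.62 ft: A R^(2/3) = 429.2 — ≈ 429.3.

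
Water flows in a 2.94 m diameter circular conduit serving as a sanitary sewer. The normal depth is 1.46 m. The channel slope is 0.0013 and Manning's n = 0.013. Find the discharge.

For a circular section of diameter D = 2.94 m at depth y = 1.46 m, the central angle is θ = 2 arccos(1 − 2y/D) = 3.128 rad. Then A = (D²/8)(θ − sin θ) = 3.365 m² and P = Dθ/2 = 4.598 m.
Hydraulic radius R = A/P = 3.365/4.598 = 0.7318 m.
Manning's equation: Q = (1/n) A R^(2/3) S^(1/2) = (1/0.013) × 3.365 × 0.7318^(2/3) × 0.0013^(1/2) = 7.58 m³/s.

Q = 7.58 m³/s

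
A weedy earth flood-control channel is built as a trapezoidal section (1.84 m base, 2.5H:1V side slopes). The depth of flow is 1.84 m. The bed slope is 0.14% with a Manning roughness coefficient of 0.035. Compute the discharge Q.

Q = 12.7 m³/s

With bottom width b = 1.84 m and side slope z = 2.5: A = (b + zy)y = (1.84 + 2.5×1.84)×1.84 = 11.85 m²; P = b + 2y√(1+z²) = 1.84 + 2×1.84×2.693 = 11.75 m.
Hydraulic radius R = A/P = 11.85/11.75 = 1.009 m.
Manning's equation: Q = (1/n) A R^(2/3) S^(1/2) = (1/0.035) × 11.85 × 1.009^(2/3) × 0.0014^(1/2) = 12.7 m³/s.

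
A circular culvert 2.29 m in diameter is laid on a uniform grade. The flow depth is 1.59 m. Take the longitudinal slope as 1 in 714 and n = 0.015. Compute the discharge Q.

Q = 5.87 m³/s

For a circular section of diameter D = 2.29 m at depth y = 1.59 m, the central angle is θ = 2 arccos(1 − 2y/D) = 3.94 rad. Then A = (D²/8)(θ − sin θ) = 3.052 m² and P = Dθ/2 = 4.511 m.
Hydraulic radius R = A/P = 3.052/4.511 = 0.6766 m.
Manning's equation: Q = (1/n) A R^(2/3) S^(1/2) = (1/0.015) × 3.052 × 0.6766^(2/3) × 0.001401^(1/2) = 5.87 m³/s.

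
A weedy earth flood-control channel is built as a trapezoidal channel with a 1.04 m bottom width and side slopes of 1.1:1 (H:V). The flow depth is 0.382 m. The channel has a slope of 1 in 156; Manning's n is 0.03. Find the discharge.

With bottom width b = 1.04 m and side slope z = 1.1: A = (b + zy)y = (1.04 + 1.1×0.382)×0.382 = 0.5578 m²; P = b + 2y√(1+z²) = 1.04 + 2×0.382×1.487 = 2.176 m.
Hydraulic radius R = A/P = 0.5578/2.176 = 0.2564 m.
Manning's equation: Q = (1/n) A R^(2/3) S^(1/2) = (1/0.03) × 0.5578 × 0.2564^(2/3) × 0.00641^(1/2) = 0.601 m³/s.

Q = 0.601 m³/s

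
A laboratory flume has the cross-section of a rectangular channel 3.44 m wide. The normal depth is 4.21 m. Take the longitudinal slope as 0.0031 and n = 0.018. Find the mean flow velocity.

V = 3.53 m/s

Flow area A = b·y = 3.44 × 4.21 = 14.48 m². Wetted perimeter P = b + 2y = 3.44 + 2×4.21 = 11.86 m.
Hydraulic radius R = A/P = 14.48/11.86 = 1.221 m.
From Manning's equation, V = (1/n) R^(2/3) S^(1/2) = (1/0.018) × 1.221^(2/3) × 0.0031^(1/2) = 3.53 m/s.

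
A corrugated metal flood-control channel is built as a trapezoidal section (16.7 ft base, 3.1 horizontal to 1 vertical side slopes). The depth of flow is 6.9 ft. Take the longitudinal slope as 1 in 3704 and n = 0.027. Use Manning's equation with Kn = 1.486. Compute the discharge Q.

With bottom width b = 16.7 ft and side slope z = 3.1: A = (b + zy)y = (16.7 + 3.1×6.9)×6.9 = 262.8 ft²; P = b + 2y√(1+z²) = 16.7 + 2×6.9×3.257 = 61.65 ft.
Hydraulic radius R = A/P = 262.8/61.65 = 4.263 ft.
Manning's equation: Q = (1.486/n) A R^(2/3) S^(1/2) = (1.486/0.027) × 262.8 × 4.263^(2/3) × 0.00027^(1/2) = 625 ft³/s.

Q = 625 ft³/s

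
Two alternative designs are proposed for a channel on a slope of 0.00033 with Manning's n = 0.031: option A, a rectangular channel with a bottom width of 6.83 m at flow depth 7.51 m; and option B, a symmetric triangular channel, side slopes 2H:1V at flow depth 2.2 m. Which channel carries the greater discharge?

channel A

Channel A: Flow area A = b·y = 6.83 × 7.51 = 51.29 m². Wetted perimeter P = b + 2y = 6.83 + 2×7.51 = 21.85 m. Hydraulic radius R = A/P = 51.29/21.85 = 2.348 m. Q_A = (1/0.031)·51.29·2.348^(2/3)·√0.00033 = 53.09 m³/s.
Channel B: For a triangular section with side slope z = 2: A = zy² = 2×2.2² = 9.68 m²; P = 2y√(1+z²) = 2×2.2×2.236 = 9.839 m. Hydraulic radius R = A/P = 9.68/9.839 = 0.9839 m. Q_B = (1/0.031)·9.68·0.9839^(2/3)·√0.00033 = 5.611 m³/s.
Q_A = 53.09 m³/s vs Q_B = 5.611 m³/s, so channel A carries more.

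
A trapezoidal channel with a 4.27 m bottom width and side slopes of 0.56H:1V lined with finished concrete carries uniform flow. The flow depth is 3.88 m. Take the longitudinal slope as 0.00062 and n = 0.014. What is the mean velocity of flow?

With bottom width b = 4.27 m and side slope z = 0.56: A = (b + zy)y = (4.27 + 0.56×3.88)×3.88 = 25 m²; P = b + 2y√(1+z²) = 4.27 + 2×3.88×1.146 = 13.16 m.
Hydraulic radius R = A/P = 25/13.16 = 1.899 m.
From Manning's equation, V = (1/n) R^(2/3) S^(1/2) = (1/0.014) × 1.899^(2/3) × 0.00062^(1/2) = 2.73 m/s.

V = 2.73 m/s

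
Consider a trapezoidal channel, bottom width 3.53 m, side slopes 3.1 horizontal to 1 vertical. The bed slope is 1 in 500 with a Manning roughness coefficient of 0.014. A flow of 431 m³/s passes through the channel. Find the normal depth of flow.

y_n = 4.42 m

Manning's equation rearranged: A R^(2/3) = nQ / (1·√S) = 0.014 × 431 / (√0.002) = 134.9.
At y = 3.67 m: A R^(2/3) = 86.67 — low.
At y = 5.16 m: A R^(2/3) = 196 — high.
At y = 4.42 m: A R^(2/3) = 134.9 — close enough.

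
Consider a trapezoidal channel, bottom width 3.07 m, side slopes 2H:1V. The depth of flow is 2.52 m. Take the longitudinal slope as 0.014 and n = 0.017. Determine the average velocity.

V = 8.81 m/s

With bottom width b = 3.07 m and side slope z = 2: A = (b + zy)y = (3.07 + 2×2.52)×2.52 = 20.44 m²; P = b + 2y√(1+z²) = 3.07 + 2×2.52×2.236 = 14.34 m.
Hydraulic radius R = A/P = 20.44/14.34 = 1.425 m.
From Manning's equation, V = (1/n) R^(2/3) S^(1/2) = (1/0.017) × 1.425^(2/3) × 0.014^(1/2) = 8.81 m/s.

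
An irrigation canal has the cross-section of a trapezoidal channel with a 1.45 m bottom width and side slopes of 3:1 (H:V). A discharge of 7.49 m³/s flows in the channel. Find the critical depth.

y_c = 0.84 m

At critical depth, Q² T / (g A³) = 1, i.e. A³/T = Q²/g = 7.49²/9.81 = 5.719.
Try y = 0.754 m: A³/T = 3.67 — short.
Try y = 0.84 m: A³/T = 5.714 — ≈ 5.719.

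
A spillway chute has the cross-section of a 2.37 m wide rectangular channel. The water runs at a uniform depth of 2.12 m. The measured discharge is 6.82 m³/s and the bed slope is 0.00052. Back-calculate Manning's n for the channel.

Flow area A = b·y = 2.37 × 2.12 = 5.024 m². Wetted perimeter P = b + 2y = 2.37 + 2×2.12 = 6.61 m.
Hydraulic radius R = A/P = 5.024/6.61 = 0.7601 m.
Rearranging Manning's equation: n = (1/Q) A R^(2/3) S^(1/2) = (1/6.82) × 5.024 × 0.7601^(2/3) × √0.00052 = 0.014.

n = 0.014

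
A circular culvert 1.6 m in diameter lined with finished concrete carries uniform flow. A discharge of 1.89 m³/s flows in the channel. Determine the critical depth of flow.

At critical depth, Q² T / (g A³) = 1, i.e. A³/T = Q²/g = 1.89²/9.81 = 0.3641.
Trying y = 0.767 m: A³/T = 0.5406 — too large.
Trying y = 0.605 m: A³/T = 0.2177 — too small.
Trying y = 0.692 m: A³/T = 0.3646 — close enough.

y_c = 0.692 m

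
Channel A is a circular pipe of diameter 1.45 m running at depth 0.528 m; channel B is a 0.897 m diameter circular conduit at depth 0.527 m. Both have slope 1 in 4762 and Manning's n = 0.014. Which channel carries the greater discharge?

Channel A: For a circular section of diameter D = 1.45 m at depth y = 0.528 m, the central angle is θ = 2 arccos(1 − 2y/D) = 2.591 rad. Then A = (D²/8)(θ − sin θ) = 0.5436 m² and P = Dθ/2 = 1.879 m. Hydraulic radius R = A/P = 0.5436/1.879 = 0.2893 m. Q_A = (1/0.014)·0.5436·0.2893^(2/3)·√0.00021 = 0.2461 m³/s.
Channel B: For a circular section of diameter D = 0.897 m at depth y = 0.527 m, the central angle is θ = 2 arccos(1 − 2y/D) = 3.493 rad. Then A = (D²/8)(θ − sin θ) = 0.386 m² and P = Dθ/2 = 1.567 m. Hydraulic radius R = A/P = 0.386/1.567 = 0.2464 m. Q_B = (1/0.014)·0.386·0.2464^(2/3)·√0.00021 = 0.157 m³/s.
Q_A = 0.2461 m³/s vs Q_B = 0.157 m³/s, so channel A carries more.

channel A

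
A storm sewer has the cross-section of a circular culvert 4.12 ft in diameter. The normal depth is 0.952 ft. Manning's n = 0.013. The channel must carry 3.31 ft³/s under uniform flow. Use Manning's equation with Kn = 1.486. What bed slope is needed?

S = 0.000331

For a circular section of diameter D = 4.12 ft at depth y = 0.952 ft, the central angle is θ = 2 arccos(1 − 2y/D) = 2.006 rad. Then A = (D²/8)(θ − sin θ) = 2.332 ft² and P = Dθ/2 = 4.132 ft.
Hydraulic radius R = A/P = 2.332/4.132 = 0.5643 ft.
From Manning's equation, S = [nQ / (1.486 A R^(2/3))]² = [0.013 × 3.31 / (1.486 × 2.332 × 0.5643^(2/3))]² = 0.000331.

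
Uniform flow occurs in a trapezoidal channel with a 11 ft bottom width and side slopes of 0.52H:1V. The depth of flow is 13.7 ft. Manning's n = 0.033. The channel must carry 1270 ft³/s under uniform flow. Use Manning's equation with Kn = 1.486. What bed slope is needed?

S = 0.0012

With bottom width b = 11 ft and side slope z = 0.52: A = (b + zy)y = (11 + 0.52×13.7)×13.7 = 248.3 ft²; P = b + 2y√(1+z²) = 11 + 2×13.7×1.127 = 41.88 ft.
Hydraulic radius R = A/P = 248.3/41.88 = 5.928 ft.
From Manning's equation, S = [nQ / (1.486 A R^(2/3))]² = [0.033 × 1270 / (1.486 × 248.3 × 5.928^(2/3))]² = 0.0012.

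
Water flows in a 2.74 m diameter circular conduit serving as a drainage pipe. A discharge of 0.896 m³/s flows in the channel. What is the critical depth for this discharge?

y_c = 0.404 m

At critical depth, Q² T / (g A³) = 1, i.e. A³/T = Q²/g = 0.896²/9.81 = 0.08184.
At y = 0.517 m: A³/T = 0.2148 — over.
At y = 0.353 m: A³/T = 0.04786 — short.
At y = 0.404 m: A³/T = 0.08148 — close enough.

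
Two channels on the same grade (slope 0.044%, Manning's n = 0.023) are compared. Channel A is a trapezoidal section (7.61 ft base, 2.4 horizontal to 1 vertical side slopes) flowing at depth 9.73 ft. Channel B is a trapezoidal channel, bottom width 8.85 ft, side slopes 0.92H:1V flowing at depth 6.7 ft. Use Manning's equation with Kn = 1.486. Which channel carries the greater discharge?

channel A

Channel A: With bottom width b = 7.61 ft and side slope z = 2.4: A = (b + zy)y = (7.61 + 2.4×9.73)×9.73 = 301.3 ft²; P = b + 2y√(1+z²) = 7.61 + 2×9.73×2.6 = 58.21 ft. Hydraulic radius R = A/P = 301.3/58.21 = 5.176 ft. Q_A = (1.486/0.023)·301.3·5.176^(2/3)·√0.00044 = 1222 ft³/s.
Channel B: With bottom width b = 8.85 ft and side slope z = 0.92: A = (b + zy)y = (8.85 + 0.92×6.7)×6.7 = 100.6 ft²; P = b + 2y√(1+z²) = 8.85 + 2×6.7×1.359 = 27.06 ft. Hydraulic radius R = A/P = 100.6/27.06 = 3.718 ft. Q_B = (1.486/0.023)·100.6·3.718^(2/3)·√0.00044 = 327.2 ft³/s.
Q_A = 1222 ft³/s vs Q_B = 327.2 ft³/s, so channel A carries more.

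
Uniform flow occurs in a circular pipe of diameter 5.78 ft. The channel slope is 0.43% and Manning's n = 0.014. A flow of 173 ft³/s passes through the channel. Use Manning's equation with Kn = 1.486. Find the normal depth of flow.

y_n = 3.7 ft

Manning's equation rearranged: A R^(2/3) = nQ / (1.486·√S) = 0.014 × 173 / (1.486 × √0.0043) = 24.86.
Try y = 4.14 ft: A R^(2/3) = 28.92 — high.
Try y = 3.09 ft: A R^(2/3) = 18.75 — low.
Try y = 3.7 ft: A R^(2/3) = 24.82 — ≈ 24.86.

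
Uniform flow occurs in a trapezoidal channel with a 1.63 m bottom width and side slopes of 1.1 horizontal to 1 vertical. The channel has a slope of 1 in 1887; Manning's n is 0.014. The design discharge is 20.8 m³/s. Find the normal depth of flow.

Manning's equation rearranged: A R^(2/3) = nQ / (1·√S) = 0.014 × 20.8 / (√0.0005299) = 12.65.
Trying y = 2.24 m: A R^(2/3) = 9.809 — too small.
Trying y = 2.81 m: A R^(2/3) = 16.03 — too large.
Trying y = 2.52 m: A R^(2/3) = 12.64 — close enough.

y_n = 2.52 m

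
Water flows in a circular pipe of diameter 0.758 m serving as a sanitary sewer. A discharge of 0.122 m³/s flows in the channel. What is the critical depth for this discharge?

y_c = 0.209 m

At critical depth, Q² T / (g A³) = 1, i.e. A³/T = Q²/g = 0.122²/9.81 = 0.001517.
Try y = 0.143 m: A³/T = 0.0003479 — too small.
Try y = 0.257 m: A³/T = 0.003411 — too large.
Try y = 0.209 m: A³/T = 0.001531 — close enough.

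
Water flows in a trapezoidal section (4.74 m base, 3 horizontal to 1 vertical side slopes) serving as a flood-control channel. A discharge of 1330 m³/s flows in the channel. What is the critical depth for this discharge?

At critical depth, Q² T / (g A³) = 1, i.e. A³/T = Q²/g = 1330²/9.81 = 180300.
Trying y = 8.86 m: A³/T = 369100 — too large.
Trying y = 7.58 m: A³/T = 180000 — matches.

y_c = 7.58 m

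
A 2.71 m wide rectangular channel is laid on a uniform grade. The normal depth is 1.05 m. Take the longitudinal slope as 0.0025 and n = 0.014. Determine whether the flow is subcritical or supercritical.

Flow area A = b·y = 2.71 × 1.05 = 2.845 m². Wetted perimeter P = b + 2y = 2.71 + 2×1.05 = 4.81 m.
Hydraulic radius R = A/P = 2.845/4.81 = 0.5916 m.
V = (1/n) R^(2/3) √S = (1/0.014) × 0.5916^(2/3) × √0.0025 = 2.517 m/s. Hydraulic depth D_h = A/T = 2.845/2.71 = 1.05 m.
Froude number Fr = V/√(g·D_h) = 2.517/√(9.81×1.05) = 0.784, which is less than 1, so the flow is subcritical.

subcritical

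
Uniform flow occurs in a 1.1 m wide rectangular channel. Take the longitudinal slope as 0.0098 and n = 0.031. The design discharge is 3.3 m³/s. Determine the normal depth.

Manning's equation rearranged: A R^(2/3) = nQ / (1·√S) = 0.031 × 3.3 / (√0.0098) = 1.033.
Try y = 1.93 m: A R^(2/3) = 1.206 — over.
Try y = 1.34 m: A R^(2/3) = 0.7867 — short.
Try y = 1.69 m: A R^(2/3) = 1.034 — ≈ 1.033.

y_n = 1.69 m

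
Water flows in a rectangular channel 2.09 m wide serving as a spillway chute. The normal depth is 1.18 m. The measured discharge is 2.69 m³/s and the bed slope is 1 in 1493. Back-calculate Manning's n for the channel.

Flow area A = b·y = 2.09 × 1.18 = 2.466 m². Wetted perimeter P = b + 2y = 2.09 + 2×1.18 = 4.45 m.
Hydraulic radius R = A/P = 2.466/4.45 = 0.5542 m.
Rearranging Manning's equation: n = (1/Q) A R^(2/3) S^(1/2) = (1/2.69) × 2.466 × 0.5542^(2/3) × √0.0006698 = 0.016.

n = 0.016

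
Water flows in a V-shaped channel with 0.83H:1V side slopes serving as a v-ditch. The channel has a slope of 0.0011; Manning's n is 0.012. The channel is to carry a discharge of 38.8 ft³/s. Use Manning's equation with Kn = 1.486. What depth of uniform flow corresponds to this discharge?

y_n = 3.31 ft

Manning's equation rearranged: A R^(2/3) = nQ / (1.486·√S) = 0.012 × 38.8 / (1.486 × √0.0011) = 9.447.
At y = 2.86 ft: A R^(2/3) = 6.391 — too small.
At y = 3.31 ft: A R^(2/3) = 9.436 — ≈ 9.447.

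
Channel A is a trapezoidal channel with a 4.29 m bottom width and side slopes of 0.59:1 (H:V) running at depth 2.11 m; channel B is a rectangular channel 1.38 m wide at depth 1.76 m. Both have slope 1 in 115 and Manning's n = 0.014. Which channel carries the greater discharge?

channel A

Channel A: With bottom width b = 4.29 m and side slope z = 0.59: A = (b + zy)y = (4.29 + 0.59×2.11)×2.11 = 11.68 m²; P = b + 2y√(1+z²) = 4.29 + 2×2.11×1.161 = 9.19 m. Hydraulic radius R = A/P = 11.68/9.19 = 1.271 m. Q_A = (1/0.014)·11.68·1.271^(2/3)·√0.008696 = 91.27 m³/s.
Channel B: Flow area A = b·y = 1.38 × 1.76 = 2.429 m². Wetted perimeter P = b + 2y = 1.38 + 2×1.76 = 4.9 m. Hydraulic radius R = A/P = 2.429/4.9 = 0.4957 m. Q_B = (1/0.014)·2.429·0.4957^(2/3)·√0.008696 = 10.13 m³/s.
Q_A = 91.27 m³/s vs Q_B = 10.13 m³/s, so channel A carries more.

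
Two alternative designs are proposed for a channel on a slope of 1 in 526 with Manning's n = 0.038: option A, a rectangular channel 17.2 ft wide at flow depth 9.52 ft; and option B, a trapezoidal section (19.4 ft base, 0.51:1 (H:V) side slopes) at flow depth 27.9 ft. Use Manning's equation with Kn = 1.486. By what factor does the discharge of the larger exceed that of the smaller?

Channel A: Flow area A = b·y = 17.2 × 9.52 = 163.7 ft². Wetted perimeter P = b + 2y = 17.2 + 2×9.52 = 36.24 ft. Hydraulic radius R = A/P = 163.7/36.24 = 4.518 ft. Q_A = (1.486/0.038)·163.7·4.518^(2/3)·√0.001901 = 763.1 ft³/s.
Channel B: With bottom width b = 19.4 ft and side slope z = 0.51: A = (b + zy)y = (19.4 + 0.51×27.9)×27.9 = 938.2 ft²; P = b + 2y√(1+z²) = 19.4 + 2×27.9×1.123 = 82.04 ft. Hydraulic radius R = A/P = 938.2/82.04 = 11.44 ft. Q_B = (1.486/0.038)·938.2·11.44^(2/3)·√0.001901 = 8121 ft³/s.
The larger discharge is 8121 ft³/s and the smaller is 763.1 ft³/s; the ratio is 10.6.

10.6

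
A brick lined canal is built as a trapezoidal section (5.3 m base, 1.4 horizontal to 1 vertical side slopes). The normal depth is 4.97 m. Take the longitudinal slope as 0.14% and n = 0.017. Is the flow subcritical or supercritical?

With bottom width b = 5.3 m and side slope z = 1.4: A = (b + zy)y = (5.3 + 1.4×4.97)×4.97 = 60.92 m²; P = b + 2y√(1+z²) = 5.3 + 2×4.97×1.72 = 22.4 m.
Hydraulic radius R = A/P = 60.92/22.4 = 2.72 m.
V = (1/n) R^(2/3) √S = (1/0.017) × 2.72^(2/3) × √0.0014 = 4.288 m/s. Hydraulic depth D_h = A/T = 60.92/19.22 = 3.17 m.
Froude number Fr = V/√(g·D_h) = 4.288/√(9.81×3.17) = 0.769, which is less than 1, so the flow is subcritical.

subcritical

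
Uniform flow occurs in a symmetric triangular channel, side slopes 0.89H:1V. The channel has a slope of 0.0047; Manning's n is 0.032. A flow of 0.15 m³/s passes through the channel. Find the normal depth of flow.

y_n = 0.508 m

Manning's equation rearranged: A R^(2/3) = nQ / (1·√S) = 0.032 × 0.15 / (√0.0047) = 0.07002.
Try y = 0.366 m: A R^(2/3) = 0.02927 — too small.
Try y = 0.625 m: A R^(2/3) = 0.122 — too large.
Try y = 0.508 m: A R^(2/3) = 0.07017 — matches.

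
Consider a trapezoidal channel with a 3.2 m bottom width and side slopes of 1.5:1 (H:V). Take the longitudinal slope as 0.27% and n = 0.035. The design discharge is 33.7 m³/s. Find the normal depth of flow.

y_n = 2.54 m

Manning's equation rearranged: A R^(2/3) = nQ / (1·√S) = 0.035 × 33.7 / (√0.0027) = 22.7.
Try y = 3.22 m: A R^(2/3) = 37.49 — over.
Try y = 1.74 m: A R^(2/3) = 10.56 — short.
Try y = 2.54 m: A R^(2/3) = 22.71 — close enough.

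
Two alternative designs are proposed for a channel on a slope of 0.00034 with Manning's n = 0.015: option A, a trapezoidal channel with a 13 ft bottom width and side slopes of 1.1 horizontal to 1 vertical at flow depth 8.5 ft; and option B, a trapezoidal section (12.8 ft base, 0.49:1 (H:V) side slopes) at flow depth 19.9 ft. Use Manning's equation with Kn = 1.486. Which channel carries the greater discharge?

channel B

Channel A: With bottom width b = 13 ft and side slope z = 1.1: A = (b + zy)y = (13 + 1.1×8.5)×8.5 = 190 ft²; P = b + 2y√(1+z²) = 13 + 2×8.5×1.487 = 38.27 ft. Hydraulic radius R = A/P = 190/38.27 = 4.964 ft. Q_A = (1.486/0.015)·190·4.964^(2/3)·√0.00034 = 1010 ft³/s.
Channel B: With bottom width b = 12.8 ft and side slope z = 0.49: A = (b + zy)y = (12.8 + 0.49×19.9)×19.9 = 448.8 ft²; P = b + 2y√(1+z²) = 12.8 + 2×19.9×1.114 = 57.12 ft. Hydraulic radius R = A/P = 448.8/57.12 = 7.856 ft. Q_B = (1.486/0.015)·448.8·7.856^(2/3)·√0.00034 = 3240 ft³/s.
Q_A = 1010 ft³/s vs Q_B = 3240 ft³/s, so channel B carries more.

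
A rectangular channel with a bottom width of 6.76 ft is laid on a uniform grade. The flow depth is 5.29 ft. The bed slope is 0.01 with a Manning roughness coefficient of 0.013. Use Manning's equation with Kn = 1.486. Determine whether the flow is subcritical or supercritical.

supercritical

Flow area A = b·y = 6.76 × 5.29 = 35.76 ft². Wetted perimeter P = b + 2y = 6.76 + 2×5.29 = 17.34 ft.
Hydraulic radius R = A/P = 35.76/17.34 = 2.062 ft.
V = (1.486/n) R^(2/3) √S = (1.486/0.013) × 2.062^(2/3) × √0.01 = 18.52 ft/s. Hydraulic depth D_h = A/T = 35.76/6.76 = 5.29 ft.
Froude number Fr = V/√(g·D_h) = 18.52/√(32.2×5.29) = 1.42, which is greater than 1, so the flow is supercritical.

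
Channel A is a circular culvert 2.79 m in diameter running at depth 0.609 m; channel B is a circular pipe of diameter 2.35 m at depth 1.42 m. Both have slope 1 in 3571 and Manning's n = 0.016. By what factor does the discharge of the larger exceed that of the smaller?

4.11

Channel A: For a circular section of diameter D = 2.79 m at depth y = 0.609 m, the central angle is θ = 2 arccos(1 − 2y/D) = 1.945 rad. Then A = (D²/8)(θ − sin θ) = 0.9862 m² and P = Dθ/2 = 2.713 m. Hydraulic radius R = A/P = 0.9862/2.713 = 0.3636 m. Q_A = (1/0.016)·0.9862·0.3636^(2/3)·√0.00028 = 0.5254 m³/s.
Channel B: For a circular section of diameter D = 2.35 m at depth y = 1.42 m, the central angle is θ = 2 arccos(1 − 2y/D) = 3.562 rad. Then A = (D²/8)(θ − sin θ) = 2.74 m² and P = Dθ/2 = 4.185 m. Hydraulic radius R = A/P = 2.74/4.185 = 0.6548 m. Q_B = (1/0.016)·2.74·0.6548^(2/3)·√0.00028 = 2.161 m³/s.
The larger discharge is 2.161 m³/s and the smaller is 0.5254 m³/s; the ratio is 4.11.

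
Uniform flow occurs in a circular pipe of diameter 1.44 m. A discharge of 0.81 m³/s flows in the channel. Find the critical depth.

At critical depth, Q² T / (g A³) = 1, i.e. A³/T = Q²/g = 0.81²/9.81 = 0.06688.
At y = 0.562 m: A³/T = 0.1452 — over.
At y = 0.359 m: A³/T = 0.0256 — short.
At y = 0.46 m: A³/T = 0.06705 — ≈ 0.06688.

y_c = 0.46 m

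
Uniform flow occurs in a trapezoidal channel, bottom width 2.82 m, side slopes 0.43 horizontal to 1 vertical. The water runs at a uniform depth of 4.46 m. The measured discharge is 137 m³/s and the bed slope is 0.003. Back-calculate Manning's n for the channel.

n = 0.012

With bottom width b = 2.82 m and side slope z = 0.43: A = (b + zy)y = (2.82 + 0.43×4.46)×4.46 = 21.13 m²; P = b + 2y√(1+z²) = 2.82 + 2×4.46×1.089 = 12.53 m.
Hydraulic radius R = A/P = 21.13/12.53 = 1.686 m.
Rearranging Manning's equation: n = (1/Q) A R^(2/3) S^(1/2) = (1/137) × 21.13 × 1.686^(2/3) × √0.003 = 0.012.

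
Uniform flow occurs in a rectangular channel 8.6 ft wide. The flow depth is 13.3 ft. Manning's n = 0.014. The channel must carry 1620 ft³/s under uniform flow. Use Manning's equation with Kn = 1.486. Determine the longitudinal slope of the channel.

S = 0.0037

Flow area A = b·y = 8.6 × 13.3 = 114.4 ft². Wetted perimeter P = b + 2y = 8.6 + 2×13.3 = 35.2 ft.
Hydraulic radius R = A/P = 114.4/35.2 = 3.249 ft.
From Manning's equation, S = [nQ / (1.486 A R^(2/3))]² = [0.014 × 1620 / (1.486 × 114.4 × 3.249^(2/3))]² = 0.0037.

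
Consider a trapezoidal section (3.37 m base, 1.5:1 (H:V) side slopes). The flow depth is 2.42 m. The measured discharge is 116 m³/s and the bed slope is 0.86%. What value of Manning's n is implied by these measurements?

n = 0.017

With bottom width b = 3.37 m and side slope z = 1.5: A = (b + zy)y = (3.37 + 1.5×2.42)×2.42 = 16.94 m²; P = b + 2y√(1+z²) = 3.37 + 2×2.42×1.803 = 12.1 m.
Hydraulic radius R = A/P = 16.94/12.1 = 1.401 m.
Rearranging Manning's equation: n = (1/Q) A R^(2/3) S^(1/2) = (1/116) × 16.94 × 1.401^(2/3) × √0.0086 = 0.017.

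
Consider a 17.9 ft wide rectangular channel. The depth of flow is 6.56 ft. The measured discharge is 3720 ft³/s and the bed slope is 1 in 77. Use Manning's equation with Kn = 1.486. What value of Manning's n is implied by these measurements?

n = 0.013

Flow area A = b·y = 17.9 × 6.56 = 117.4 ft². Wetted perimeter P = b + 2y = 17.9 + 2×6.56 = 31.02 ft.
Hydraulic radius R = A/P = 117.4/31.02 = 3.785 ft.
Rearranging Manning's equation: n = (1.486/Q) A R^(2/3) S^(1/2) = (1.486/3720) × 117.4 × 3.785^(2/3) × √0.01299 = 0.013.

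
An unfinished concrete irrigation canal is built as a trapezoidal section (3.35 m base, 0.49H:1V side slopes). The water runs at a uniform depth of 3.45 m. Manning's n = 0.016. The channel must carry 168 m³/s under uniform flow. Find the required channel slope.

S = 0.013

With bottom width b = 3.35 m and side slope z = 0.49: A = (b + zy)y = (3.35 + 0.49×3.45)×3.45 = 17.39 m²; P = b + 2y√(1+z²) = 3.35 + 2×3.45×1.114 = 11.03 m.
Hydraulic radius R = A/P = 17.39/11.03 = 1.576 m.
From Manning's equation, S = [nQ / (1 A R^(2/3))]² = [0.016 × 168 / (1 × 17.39 × 1.576^(2/3))]² = 0.013.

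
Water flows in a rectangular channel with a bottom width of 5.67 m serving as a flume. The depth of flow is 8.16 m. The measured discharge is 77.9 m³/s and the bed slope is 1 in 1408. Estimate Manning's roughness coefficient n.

Flow area A = b·y = 5.67 × 8.16 = 46.27 m². Wetted perimeter P = b + 2y = 5.67 + 2×8.16 = 21.99 m.
Hydraulic radius R = A/P = 46.27/21.99 = 2.104 m.
Rearranging Manning's equation: n = (1/Q) A R^(2/3) S^(1/2) = (1/77.9) × 46.27 × 2.104^(2/3) × √0.0007102 = 0.026.

n = 0.026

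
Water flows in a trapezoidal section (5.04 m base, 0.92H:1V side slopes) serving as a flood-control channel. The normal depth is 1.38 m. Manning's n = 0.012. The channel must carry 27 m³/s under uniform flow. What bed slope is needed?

With bottom width b = 5.04 m and side slope z = 0.92: A = (b + zy)y = (5.04 + 0.92×1.38)×1.38 = 8.707 m²; P = b + 2y√(1+z²) = 5.04 + 2×1.38×1.359 = 8.79 m.
Hydraulic radius R = A/P = 8.707/8.79 = 0.9905 m.
From Manning's equation, S = [nQ / (1 A R^(2/3))]² = [0.012 × 27 / (1 × 8.707 × 0.9905^(2/3))]² = 0.0014.

S = 0.0014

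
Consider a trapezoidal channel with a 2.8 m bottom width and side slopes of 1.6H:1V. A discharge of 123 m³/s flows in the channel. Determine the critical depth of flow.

y_c = 3.37 m

At critical depth, Q² T / (g A³) = 1, i.e. A³/T = Q²/g = 123²/9.81 = 1542.
At y = 3.79 m: A³/T = 2540 — high.
At y = 3.37 m: A³/T = 1549 — ≈ 1542.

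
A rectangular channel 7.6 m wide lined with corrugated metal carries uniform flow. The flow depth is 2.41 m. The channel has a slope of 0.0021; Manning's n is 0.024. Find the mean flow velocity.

Flow area A = b·y = 7.6 × 2.41 = 18.32 m². Wetted perimeter P = b + 2y = 7.6 + 2×2.41 = 12.42 m.
Hydraulic radius R = A/P = 18.32/12.42 = 1.475 m.
From Manning's equation, V = (1/n) R^(2/3) S^(1/2) = (1/0.024) × 1.475^(2/3) × 0.0021^(1/2) = 2.47 m/s.

V = 2.47 m/s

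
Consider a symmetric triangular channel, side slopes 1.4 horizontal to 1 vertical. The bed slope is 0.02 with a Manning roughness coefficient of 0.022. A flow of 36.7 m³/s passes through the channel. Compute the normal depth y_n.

y_n = 2.12 m

Manning's equation rearranged: A R^(2/3) = nQ / (1·√S) = 0.022 × 36.7 / (√0.02) = 5.709.
Trying y = 1.55 m: A R^(2/3) = 2.474 — low.
Trying y = 2.3 m: A R^(2/3) = 7.085 — high.
Trying y = 2.12 m: A R^(2/3) = 5.702 — matches.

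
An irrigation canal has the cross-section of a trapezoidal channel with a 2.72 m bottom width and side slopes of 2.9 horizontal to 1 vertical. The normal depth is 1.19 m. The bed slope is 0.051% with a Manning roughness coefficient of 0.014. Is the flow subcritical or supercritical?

With bottom width b = 2.72 m and side slope z = 2.9: A = (b + zy)y = (2.72 + 2.9×1.19)×1.19 = 7.343 m²; P = b + 2y√(1+z²) = 2.72 + 2×1.19×3.068 = 10.02 m.
Hydraulic radius R = A/P = 7.343/10.02 = 0.7328 m.
V = (1/n) R^(2/3) √S = (1/0.014) × 0.7328^(2/3) × √0.00051 = 1.311 m/s. Hydraulic depth D_h = A/T = 7.343/9.622 = 0.7632 m.
Froude number Fr = V/√(g·D_h) = 1.311/√(9.81×0.7632) = 0.479, which is less than 1, so the flow is subcritical.

subcritical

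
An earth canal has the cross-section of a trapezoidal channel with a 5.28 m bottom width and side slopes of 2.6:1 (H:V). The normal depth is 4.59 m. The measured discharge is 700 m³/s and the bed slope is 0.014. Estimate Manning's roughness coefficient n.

n = 0.025

With bottom width b = 5.28 m and side slope z = 2.6: A = (b + zy)y = (5.28 + 2.6×4.59)×4.59 = 79.01 m²; P = b + 2y√(1+z²) = 5.28 + 2×4.59×2.786 = 30.85 m.
Hydraulic radius R = A/P = 79.01/30.85 = 2.561 m.
Rearranging Manning's equation: n = (1/Q) A R^(2/3) S^(1/2) = (1/700) × 79.01 × 2.561^(2/3) × √0.014 = 0.025.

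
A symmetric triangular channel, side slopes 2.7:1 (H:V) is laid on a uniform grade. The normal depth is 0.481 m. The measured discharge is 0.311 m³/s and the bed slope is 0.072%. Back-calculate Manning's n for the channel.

n = 0.02

For a triangular section with side slope z = 2.7: A = zy² = 2.7×0.481² = 0.6247 m²; P = 2y√(1+z²) = 2×0.481×2.879 = 2.77 m.
Hydraulic radius R = A/P = 0.6247/2.77 = 0.2255 m.
Rearranging Manning's equation: n = (1/Q) A R^(2/3) S^(1/2) = (1/0.311) × 0.6247 × 0.2255^(2/3) × √0.00072 = 0.02.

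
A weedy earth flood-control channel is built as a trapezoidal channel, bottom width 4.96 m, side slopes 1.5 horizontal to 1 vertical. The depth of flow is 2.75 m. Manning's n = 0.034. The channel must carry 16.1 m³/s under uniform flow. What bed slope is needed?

S = 0.00024

With bottom width b = 4.96 m and side slope z = 1.5: A = (b + zy)y = (4.96 + 1.5×2.75)×2.75 = 24.98 m²; P = b + 2y√(1+z²) = 4.96 + 2×2.75×1.803 = 14.88 m.
Hydraulic radius R = A/P = 24.98/14.88 = 1.68 m.
From Manning's equation, S = [nQ / (1 A R^(2/3))]² = [0.034 × 16.1 / (1 × 24.98 × 1.68^(2/3))]² = 0.00024.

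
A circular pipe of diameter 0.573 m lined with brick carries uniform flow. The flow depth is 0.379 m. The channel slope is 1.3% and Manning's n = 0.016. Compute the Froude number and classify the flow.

supercritical

For a circular section of diameter D = 0.573 m at depth y = 0.379 m, the central angle is θ = 2 arccos(1 − 2y/D) = 3.799 rad. Then A = (D²/8)(θ − sin θ) = 0.181 m² and P = Dθ/2 = 1.088 m.
Hydraulic radius R = A/P = 0.181/1.088 = 0.1663 m.
V = (1/n) R^(2/3) √S = (1/0.016) × 0.1663^(2/3) × √0.013 = 2.155 m/s. Hydraulic depth D_h = A/T = 0.181/0.5423 = 0.3338 m.
Froude number Fr = V/√(g·D_h) = 2.155/√(9.81×0.3338) = 1.19, which is greater than 1, so the flow is supercritical.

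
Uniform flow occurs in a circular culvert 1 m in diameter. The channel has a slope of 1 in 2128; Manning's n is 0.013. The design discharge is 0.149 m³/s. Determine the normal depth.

Manning's equation rearranged: A R^(2/3) = nQ / (1·√S) = 0.013 × 0.149 / (√0.0004699) = 0.08935.
Trying y = 0.253 m: A R^(2/3) = 0.04372 — too small.
Trying y = 0.446 m: A R^(2/3) = 0.1278 — too large.
Trying y = 0.367 m: A R^(2/3) = 0.08958 — matches.

y_n = 0.367 m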